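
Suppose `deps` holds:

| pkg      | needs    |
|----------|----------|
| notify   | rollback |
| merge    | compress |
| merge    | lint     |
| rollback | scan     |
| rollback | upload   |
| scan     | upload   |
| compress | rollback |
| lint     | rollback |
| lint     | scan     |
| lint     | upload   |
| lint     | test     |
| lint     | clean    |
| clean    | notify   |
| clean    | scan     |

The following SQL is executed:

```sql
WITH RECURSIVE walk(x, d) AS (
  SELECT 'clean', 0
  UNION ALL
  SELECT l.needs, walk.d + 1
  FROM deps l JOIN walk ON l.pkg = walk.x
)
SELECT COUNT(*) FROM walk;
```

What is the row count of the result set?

Base: (clean, d=0).
Iteration 1: edges from {clean} -> (notify, d=1), (scan, d=1).
Iteration 2: edges from {notify,scan} -> (rollback, d=2), (upload, d=2).
Iteration 3: edges from {rollback,upload} -> (scan, d=3), (upload, d=3).
Iteration 4: edges from {scan,upload} -> (upload, d=4).
Iteration 5: no outgoing edges from {upload}; recursion stops.
Total rows emitted: 8.

8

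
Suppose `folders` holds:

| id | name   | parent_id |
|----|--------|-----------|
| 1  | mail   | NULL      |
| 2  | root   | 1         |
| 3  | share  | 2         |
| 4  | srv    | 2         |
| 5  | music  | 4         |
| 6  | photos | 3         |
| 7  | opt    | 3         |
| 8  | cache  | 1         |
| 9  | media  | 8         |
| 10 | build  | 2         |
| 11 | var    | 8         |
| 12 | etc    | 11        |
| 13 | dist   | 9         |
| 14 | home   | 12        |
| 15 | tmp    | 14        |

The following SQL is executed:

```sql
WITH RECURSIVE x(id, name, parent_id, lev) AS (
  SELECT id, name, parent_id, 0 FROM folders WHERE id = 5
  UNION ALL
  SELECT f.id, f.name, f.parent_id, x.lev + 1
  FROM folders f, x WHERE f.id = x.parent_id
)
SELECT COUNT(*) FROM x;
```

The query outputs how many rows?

4

Base: id=5 (music), parent_id=4, lev 0.
Iteration 1: join on id=4 -> srv (id 4, parent_id=2, lev 1).
Iteration 2: join on id=2 -> root (id 2, parent_id=1, lev 2).
Iteration 3: join on id=1 -> mail (id 1, parent_id=NULL, lev 3).
Iteration 4: parent_id is NULL; no match; recursion stops.
Total rows emitted: 4.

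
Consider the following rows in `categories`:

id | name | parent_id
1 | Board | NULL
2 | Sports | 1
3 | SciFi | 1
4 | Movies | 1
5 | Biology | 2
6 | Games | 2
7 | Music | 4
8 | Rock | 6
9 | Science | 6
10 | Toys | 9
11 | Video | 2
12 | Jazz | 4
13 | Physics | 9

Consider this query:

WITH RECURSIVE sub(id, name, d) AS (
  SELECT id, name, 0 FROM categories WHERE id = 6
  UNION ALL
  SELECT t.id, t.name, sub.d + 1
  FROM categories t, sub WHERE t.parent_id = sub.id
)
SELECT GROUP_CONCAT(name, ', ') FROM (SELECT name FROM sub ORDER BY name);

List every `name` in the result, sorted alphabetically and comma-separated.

Base: id=6 (Games) at d 0.
Iteration 1: rows with parent_id in {6} -> Rock (id 8, d 1), Science (id 9, d 1).
Iteration 2: rows with parent_id in {8,9} -> Toys (id 10, d 2), Physics (id 13, d 2).
Iteration 3: no rows with parent_id in {10,13}; recursion stops.

Games, Physics, Rock, Science, Toys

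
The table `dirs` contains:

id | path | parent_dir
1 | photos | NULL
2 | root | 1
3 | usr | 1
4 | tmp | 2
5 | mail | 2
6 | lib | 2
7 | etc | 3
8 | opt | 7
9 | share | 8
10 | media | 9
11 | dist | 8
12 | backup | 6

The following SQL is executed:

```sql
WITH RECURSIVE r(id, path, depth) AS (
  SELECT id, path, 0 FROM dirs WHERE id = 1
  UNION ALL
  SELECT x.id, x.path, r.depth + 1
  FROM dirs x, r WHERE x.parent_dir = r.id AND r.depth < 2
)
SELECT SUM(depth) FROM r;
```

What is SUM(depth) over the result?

10

Base: id=1 (photos) at depth 0.
Iteration 1: rows with parent_dir in {1} -> root (id 2, depth 1), usr (id 3, depth 1).
Iteration 2: rows with parent_dir in {2,3} -> tmp (id 4, depth 2), mail (id 5, depth 2), lib (id 6, depth 2), etc (id 7, depth 2).
Iteration 3: depth < 2 fails for all current rows; recursion stops.
SUM(depth) = 0 + 1 + 1 + 2 + 2 + 2 + 2 = 10.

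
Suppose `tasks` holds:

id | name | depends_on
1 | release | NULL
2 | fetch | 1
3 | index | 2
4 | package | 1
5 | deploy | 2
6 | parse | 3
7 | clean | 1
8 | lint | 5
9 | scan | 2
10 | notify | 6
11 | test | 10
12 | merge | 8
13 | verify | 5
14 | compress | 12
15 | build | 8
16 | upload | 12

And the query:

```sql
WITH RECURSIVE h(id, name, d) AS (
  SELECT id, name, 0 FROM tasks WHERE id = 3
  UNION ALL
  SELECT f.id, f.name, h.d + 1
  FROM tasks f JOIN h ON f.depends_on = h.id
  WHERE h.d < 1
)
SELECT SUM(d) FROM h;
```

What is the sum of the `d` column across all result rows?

Base: id=3 (index) at d 0.
Iteration 1: rows with depends_on in {3} -> parse (id 6, d 1).
Iteration 2: d < 1 fails for all current rows; recursion stops.
SUM(d) = 0 + 1 = 1.

1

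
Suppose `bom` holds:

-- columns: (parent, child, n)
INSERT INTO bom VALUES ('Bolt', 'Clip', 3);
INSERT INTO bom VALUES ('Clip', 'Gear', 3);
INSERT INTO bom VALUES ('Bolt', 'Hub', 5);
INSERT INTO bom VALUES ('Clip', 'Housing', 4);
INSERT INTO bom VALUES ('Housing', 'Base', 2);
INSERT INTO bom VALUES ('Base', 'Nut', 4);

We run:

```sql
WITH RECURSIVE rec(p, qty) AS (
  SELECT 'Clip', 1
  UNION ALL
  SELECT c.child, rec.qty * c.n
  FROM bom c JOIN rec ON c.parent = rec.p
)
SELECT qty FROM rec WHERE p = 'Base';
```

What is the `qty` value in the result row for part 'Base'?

8

Base: (Clip, qty=1).
Iteration 1: components of {Clip} -> Gear = 1*3 = 3, Housing = 1*4 = 4.
Iteration 2: components of {Gear,Housing} -> Base = 4*2 = 8.
Iteration 3: components of {Base} -> Nut = 8*4 = 32.
Iteration 4: no further components; recursion stops.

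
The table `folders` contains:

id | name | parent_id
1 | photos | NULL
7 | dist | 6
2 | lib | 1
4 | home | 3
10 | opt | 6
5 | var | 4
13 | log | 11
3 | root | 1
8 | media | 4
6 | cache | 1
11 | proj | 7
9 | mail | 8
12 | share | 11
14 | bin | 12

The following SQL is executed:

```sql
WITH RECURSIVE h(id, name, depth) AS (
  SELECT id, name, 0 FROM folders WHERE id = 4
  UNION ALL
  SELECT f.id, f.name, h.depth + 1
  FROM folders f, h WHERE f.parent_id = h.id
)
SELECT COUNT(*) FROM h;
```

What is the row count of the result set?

Base: id=4 (home) at depth 0.
Iteration 1: rows with parent_id in {4} -> var (id 5, depth 1), media (id 8, depth 1).
Iteration 2: rows with parent_id in {5,8} -> mail (id 9, depth 2).
Iteration 3: no rows with parent_id in {9}; recursion stops.
Total rows emitted: 4.

4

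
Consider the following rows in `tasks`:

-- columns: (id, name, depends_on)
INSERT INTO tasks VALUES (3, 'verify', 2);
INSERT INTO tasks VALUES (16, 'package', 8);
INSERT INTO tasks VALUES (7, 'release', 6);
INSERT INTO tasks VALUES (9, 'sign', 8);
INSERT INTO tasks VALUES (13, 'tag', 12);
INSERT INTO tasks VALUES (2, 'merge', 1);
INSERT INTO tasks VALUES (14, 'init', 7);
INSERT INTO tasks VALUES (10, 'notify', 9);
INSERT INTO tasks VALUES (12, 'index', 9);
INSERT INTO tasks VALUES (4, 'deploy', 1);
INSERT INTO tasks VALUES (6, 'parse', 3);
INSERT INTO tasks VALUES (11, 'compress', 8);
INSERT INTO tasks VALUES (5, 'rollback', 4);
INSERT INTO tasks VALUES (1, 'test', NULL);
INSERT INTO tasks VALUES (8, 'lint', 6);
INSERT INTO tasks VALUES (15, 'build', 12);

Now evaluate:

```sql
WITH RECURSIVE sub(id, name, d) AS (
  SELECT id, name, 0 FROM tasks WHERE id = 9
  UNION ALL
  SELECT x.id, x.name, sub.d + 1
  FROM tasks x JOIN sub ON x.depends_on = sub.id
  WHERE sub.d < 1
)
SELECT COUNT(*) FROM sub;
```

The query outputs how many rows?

3

Base: id=9 (sign) at d 0.
Iteration 1: rows with depends_on in {9} -> notify (id 10, d 1), index (id 12, d 1).
Iteration 2: d < 1 fails for all current rows; recursion stops.
Total rows emitted: 3.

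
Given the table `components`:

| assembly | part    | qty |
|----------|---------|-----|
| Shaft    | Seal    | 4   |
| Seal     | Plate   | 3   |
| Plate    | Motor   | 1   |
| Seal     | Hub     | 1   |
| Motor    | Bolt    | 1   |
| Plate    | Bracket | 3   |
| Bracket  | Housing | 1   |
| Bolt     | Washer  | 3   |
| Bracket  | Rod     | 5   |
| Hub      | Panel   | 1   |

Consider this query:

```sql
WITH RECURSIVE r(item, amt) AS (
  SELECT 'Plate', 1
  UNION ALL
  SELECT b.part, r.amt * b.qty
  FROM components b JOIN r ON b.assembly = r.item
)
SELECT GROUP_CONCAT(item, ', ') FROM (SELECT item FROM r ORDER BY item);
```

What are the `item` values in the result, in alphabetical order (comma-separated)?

Bolt, Bracket, Housing, Motor, Plate, Rod, Washer

Base: (Plate, amt=1).
Iteration 1: components of {Plate} -> Bracket = 1*3 = 3, Motor = 1*1 = 1.
Iteration 2: components of {Bracket,Motor} -> Bolt = 1*1 = 1, Housing = 3*1 = 3, Rod = 3*5 = 15.
Iteration 3: components of {Bolt,Housing,Rod} -> Washer = 1*3 = 3.
Iteration 4: no further components; recursion stops.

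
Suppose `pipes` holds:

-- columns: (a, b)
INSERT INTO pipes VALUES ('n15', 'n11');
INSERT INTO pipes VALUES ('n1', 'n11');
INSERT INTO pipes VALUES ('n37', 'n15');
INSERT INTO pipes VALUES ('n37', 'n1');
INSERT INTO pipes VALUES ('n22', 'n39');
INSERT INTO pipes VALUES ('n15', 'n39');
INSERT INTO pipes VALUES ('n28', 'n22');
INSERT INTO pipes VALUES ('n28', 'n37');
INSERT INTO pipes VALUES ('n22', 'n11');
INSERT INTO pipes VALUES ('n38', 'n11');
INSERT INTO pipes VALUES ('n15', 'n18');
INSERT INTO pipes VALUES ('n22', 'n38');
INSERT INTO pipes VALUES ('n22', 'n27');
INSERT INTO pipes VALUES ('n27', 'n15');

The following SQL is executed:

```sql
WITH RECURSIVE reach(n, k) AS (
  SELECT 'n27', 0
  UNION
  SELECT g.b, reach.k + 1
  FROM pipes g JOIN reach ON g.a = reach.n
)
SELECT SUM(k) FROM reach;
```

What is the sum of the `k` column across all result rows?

7

Base: (n27, k=0).
Iteration 1: edges from {n27} -> (n15, k=1).
Iteration 2: edges from {n15} -> (n11, k=2), (n18, k=2), (n39, k=2).
Iteration 3: no outgoing edges from {n11,n18,n39}; recursion stops.
SUM(k) = 0 + 1 + 2 + 2 + 2 = 7.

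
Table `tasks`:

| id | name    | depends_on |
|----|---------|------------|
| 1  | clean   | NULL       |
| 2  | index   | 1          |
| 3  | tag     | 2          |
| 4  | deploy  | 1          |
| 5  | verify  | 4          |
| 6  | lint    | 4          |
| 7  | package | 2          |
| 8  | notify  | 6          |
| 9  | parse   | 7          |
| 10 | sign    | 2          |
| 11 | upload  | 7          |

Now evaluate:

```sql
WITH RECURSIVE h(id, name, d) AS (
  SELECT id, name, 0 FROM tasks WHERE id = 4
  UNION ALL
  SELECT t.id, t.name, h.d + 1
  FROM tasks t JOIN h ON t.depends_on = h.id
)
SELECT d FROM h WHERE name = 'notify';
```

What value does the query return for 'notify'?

2

Base: id=4 (deploy) at d 0.
Iteration 1: rows with depends_on in {4} -> verify (id 5, d 1), lint (id 6, d 1).
Iteration 2: rows with depends_on in {5,6} -> notify (id 8, d 2).
Iteration 3: no rows with depends_on in {8}; recursion stops.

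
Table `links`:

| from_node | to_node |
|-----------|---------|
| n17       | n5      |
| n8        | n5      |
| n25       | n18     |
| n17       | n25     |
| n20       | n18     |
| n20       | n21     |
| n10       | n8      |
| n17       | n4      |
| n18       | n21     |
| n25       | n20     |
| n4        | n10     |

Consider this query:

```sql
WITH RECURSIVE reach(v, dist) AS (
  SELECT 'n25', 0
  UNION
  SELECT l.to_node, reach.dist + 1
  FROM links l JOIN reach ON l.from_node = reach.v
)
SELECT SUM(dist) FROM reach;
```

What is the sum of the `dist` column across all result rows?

9

Base: (n25, dist=0).
Iteration 1: edges from {n25} -> (n18, dist=1), (n20, dist=1).
Iteration 2: edges from {n18,n20} -> (n18, dist=2), (n21, dist=2). [UNION drops 1 duplicate row(s)]
Iteration 3: edges from {n18,n21} -> (n21, dist=3).
Iteration 4: no outgoing edges from {n21}; recursion stops.
SUM(dist) = 0 + 1 + 1 + 2 + 2 + 3 = 9.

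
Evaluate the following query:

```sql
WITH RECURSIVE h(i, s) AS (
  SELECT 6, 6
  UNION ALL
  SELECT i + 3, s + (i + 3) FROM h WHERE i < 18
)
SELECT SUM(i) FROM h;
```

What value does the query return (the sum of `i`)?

60

Base: i=6, s=6.
Iteration 1: 6 < 18 holds -> i = 6 + 3 = 9, s = 6 + 9 = 15.
Iteration 2: 9 < 18 holds -> i = 9 + 3 = 12, s = 15 + 12 = 27.
Iteration 3: 12 < 18 holds -> i = 12 + 3 = 15, s = 27 + 15 = 42.
Iteration 4: 15 < 18 holds -> i = 15 + 3 = 18, s = 42 + 18 = 60.
Iteration 5: 18 < 18 fails; recursion stops.
SUM(i) = 6 + 9 + 12 + 15 + 18 = 60.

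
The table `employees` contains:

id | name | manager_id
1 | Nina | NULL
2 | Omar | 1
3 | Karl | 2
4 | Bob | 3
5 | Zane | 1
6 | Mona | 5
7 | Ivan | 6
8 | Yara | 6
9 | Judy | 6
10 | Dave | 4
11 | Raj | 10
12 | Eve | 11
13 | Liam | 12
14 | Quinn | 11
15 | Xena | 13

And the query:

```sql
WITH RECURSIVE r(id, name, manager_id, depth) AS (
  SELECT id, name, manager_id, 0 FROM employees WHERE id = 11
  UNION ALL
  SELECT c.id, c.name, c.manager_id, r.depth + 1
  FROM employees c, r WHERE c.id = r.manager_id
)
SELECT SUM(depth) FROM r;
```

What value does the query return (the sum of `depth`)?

15

Base: id=11 (Raj), manager_id=10, depth 0.
Iteration 1: join on id=10 -> Dave (id 10, manager_id=4, depth 1).
Iteration 2: join on id=4 -> Bob (id 4, manager_id=3, depth 2).
Iteration 3: join on id=3 -> Karl (id 3, manager_id=2, depth 3).
Iteration 4: join on id=2 -> Omar (id 2, manager_id=1, depth 4).
Iteration 5: join on id=1 -> Nina (id 1, manager_id=NULL, depth 5).
Iteration 6: manager_id is NULL; no match; recursion stops.
SUM(depth) = 0 + 1 + 2 + 3 + 4 + 5 = 15.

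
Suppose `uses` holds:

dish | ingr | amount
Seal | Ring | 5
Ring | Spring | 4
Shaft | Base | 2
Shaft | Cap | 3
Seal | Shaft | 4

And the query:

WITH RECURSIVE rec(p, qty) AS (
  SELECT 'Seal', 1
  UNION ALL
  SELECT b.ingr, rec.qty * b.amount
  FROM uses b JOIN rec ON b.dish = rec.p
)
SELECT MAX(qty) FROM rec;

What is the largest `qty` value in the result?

20

Base: (Seal, qty=1).
Iteration 1: components of {Seal} -> Ring = 1*5 = 5, Shaft = 1*4 = 4.
Iteration 2: components of {Ring,Shaft} -> Base = 4*2 = 8, Cap = 4*3 = 12, Spring = 5*4 = 20.
Iteration 3: no further components; recursion stops.
qty values: 1, 5, 4, 20, 12, 8; the maximum is 20.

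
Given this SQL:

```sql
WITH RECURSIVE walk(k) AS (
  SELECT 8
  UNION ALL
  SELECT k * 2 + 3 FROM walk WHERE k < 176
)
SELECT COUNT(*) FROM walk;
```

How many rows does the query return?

6

Base: k=8.
Iteration 1: 8 < 176 holds -> k = 8 * 2 + 3 = 19.
Iteration 2: 19 < 176 holds -> k = 19 * 2 + 3 = 41.
Iteration 3: 41 < 176 holds -> k = 41 * 2 + 3 = 85.
Iteration 4: 85 < 176 holds -> k = 85 * 2 + 3 = 173.
Iteration 5: 173 < 176 holds -> k = 173 * 2 + 3 = 349.
Iteration 6: 349 < 176 fails; recursion stops.
Total rows emitted: 6.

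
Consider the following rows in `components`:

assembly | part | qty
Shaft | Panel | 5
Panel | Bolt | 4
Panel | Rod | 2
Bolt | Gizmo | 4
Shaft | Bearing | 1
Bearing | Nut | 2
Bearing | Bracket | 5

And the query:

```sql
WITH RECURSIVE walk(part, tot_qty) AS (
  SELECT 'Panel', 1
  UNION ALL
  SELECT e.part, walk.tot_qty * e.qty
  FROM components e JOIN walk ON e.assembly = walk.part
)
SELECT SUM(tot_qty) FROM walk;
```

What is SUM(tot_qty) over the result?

Base: (Panel, tot_qty=1).
Iteration 1: components of {Panel} -> Bolt = 1*4 = 4, Rod = 1*2 = 2.
Iteration 2: components of {Bolt,Rod} -> Gizmo = 4*4 = 16.
Iteration 3: no further components; recursion stops.
SUM(tot_qty) = 1 + 4 + 2 + 16 = 23.

23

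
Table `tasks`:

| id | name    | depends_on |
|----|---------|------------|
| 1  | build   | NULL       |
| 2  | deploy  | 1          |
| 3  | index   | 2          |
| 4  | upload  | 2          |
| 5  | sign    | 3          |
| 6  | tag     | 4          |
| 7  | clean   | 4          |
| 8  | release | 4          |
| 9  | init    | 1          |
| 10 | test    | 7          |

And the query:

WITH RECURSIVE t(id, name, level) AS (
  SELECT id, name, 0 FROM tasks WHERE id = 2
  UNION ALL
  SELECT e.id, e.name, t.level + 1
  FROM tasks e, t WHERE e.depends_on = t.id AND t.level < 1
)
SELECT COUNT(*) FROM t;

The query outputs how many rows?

3

Base: id=2 (deploy) at level 0.
Iteration 1: rows with depends_on in {2} -> index (id 3, level 1), upload (id 4, level 1).
Iteration 2: level < 1 fails for all current rows; recursion stops.
Total rows emitted: 3.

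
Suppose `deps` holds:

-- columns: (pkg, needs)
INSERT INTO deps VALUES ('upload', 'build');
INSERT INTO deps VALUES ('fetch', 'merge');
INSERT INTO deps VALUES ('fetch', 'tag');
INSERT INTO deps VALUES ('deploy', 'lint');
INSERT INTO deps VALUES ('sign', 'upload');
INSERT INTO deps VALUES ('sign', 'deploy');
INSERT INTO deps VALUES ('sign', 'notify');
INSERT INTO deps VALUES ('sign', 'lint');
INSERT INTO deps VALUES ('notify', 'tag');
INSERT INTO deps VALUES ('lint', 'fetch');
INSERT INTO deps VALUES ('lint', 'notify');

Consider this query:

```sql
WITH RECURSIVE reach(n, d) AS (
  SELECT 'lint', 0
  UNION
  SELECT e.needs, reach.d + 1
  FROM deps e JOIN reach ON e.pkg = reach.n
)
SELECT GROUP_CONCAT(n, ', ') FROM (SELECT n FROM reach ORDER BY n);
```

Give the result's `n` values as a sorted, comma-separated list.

Base: (lint, d=0).
Iteration 1: edges from {lint} -> (fetch, d=1), (notify, d=1).
Iteration 2: edges from {fetch,notify} -> (merge, d=2), (tag, d=2). [UNION drops 1 duplicate row(s)]
Iteration 3: no outgoing edges from {merge,tag}; recursion stops.

fetch, lint, merge, notify, tag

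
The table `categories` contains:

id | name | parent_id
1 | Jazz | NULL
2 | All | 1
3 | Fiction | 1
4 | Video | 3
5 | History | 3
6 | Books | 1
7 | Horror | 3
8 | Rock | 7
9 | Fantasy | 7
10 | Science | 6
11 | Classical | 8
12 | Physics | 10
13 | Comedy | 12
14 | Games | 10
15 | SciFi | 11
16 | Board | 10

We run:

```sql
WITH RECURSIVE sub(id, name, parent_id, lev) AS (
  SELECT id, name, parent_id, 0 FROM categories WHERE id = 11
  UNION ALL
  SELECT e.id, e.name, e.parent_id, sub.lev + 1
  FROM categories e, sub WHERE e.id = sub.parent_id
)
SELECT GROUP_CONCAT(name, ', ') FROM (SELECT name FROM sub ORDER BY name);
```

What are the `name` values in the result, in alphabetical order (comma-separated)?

Classical, Fiction, Horror, Jazz, Rock

Base: id=11 (Classical), parent_id=8, lev 0.
Iteration 1: join on id=8 -> Rock (id 8, parent_id=7, lev 1).
Iteration 2: join on id=7 -> Horror (id 7, parent_id=3, lev 2).
Iteration 3: join on id=3 -> Fiction (id 3, parent_id=1, lev 3).
Iteration 4: join on id=1 -> Jazz (id 1, parent_id=NULL, lev 4).
Iteration 5: parent_id is NULL; no match; recursion stops.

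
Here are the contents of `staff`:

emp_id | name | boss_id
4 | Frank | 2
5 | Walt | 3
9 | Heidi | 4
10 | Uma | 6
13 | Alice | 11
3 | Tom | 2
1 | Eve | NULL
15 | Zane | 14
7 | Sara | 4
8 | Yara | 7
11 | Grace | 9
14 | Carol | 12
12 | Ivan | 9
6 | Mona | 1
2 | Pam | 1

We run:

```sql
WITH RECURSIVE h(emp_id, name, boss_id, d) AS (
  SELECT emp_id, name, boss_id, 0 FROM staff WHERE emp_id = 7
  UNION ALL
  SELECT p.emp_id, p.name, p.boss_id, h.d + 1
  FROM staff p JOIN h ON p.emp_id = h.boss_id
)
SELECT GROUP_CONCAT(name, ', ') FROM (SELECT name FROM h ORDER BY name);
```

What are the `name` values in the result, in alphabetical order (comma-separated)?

Base: emp_id=7 (Sara), boss_id=4, d 0.
Iteration 1: join on emp_id=4 -> Frank (id 4, boss_id=2, d 1).
Iteration 2: join on emp_id=2 -> Pam (id 2, boss_id=1, d 2).
Iteration 3: join on emp_id=1 -> Eve (id 1, boss_id=NULL, d 3).
Iteration 4: boss_id is NULL; no match; recursion stops.

Eve, Frank, Pam, Sara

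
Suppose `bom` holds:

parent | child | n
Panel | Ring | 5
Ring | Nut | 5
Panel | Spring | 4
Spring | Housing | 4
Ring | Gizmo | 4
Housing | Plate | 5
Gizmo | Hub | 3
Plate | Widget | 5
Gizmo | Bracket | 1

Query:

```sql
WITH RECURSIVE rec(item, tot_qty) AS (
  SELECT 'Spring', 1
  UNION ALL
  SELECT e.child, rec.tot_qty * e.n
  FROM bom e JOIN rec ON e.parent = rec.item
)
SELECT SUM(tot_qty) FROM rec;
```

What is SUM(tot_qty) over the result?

125

Base: (Spring, tot_qty=1).
Iteration 1: components of {Spring} -> Housing = 1*4 = 4.
Iteration 2: components of {Housing} -> Plate = 4*5 = 20.
Iteration 3: components of {Plate} -> Widget = 20*5 = 100.
Iteration 4: no further components; recursion stops.
SUM(tot_qty) = 1 + 4 + 20 + 100 = 125.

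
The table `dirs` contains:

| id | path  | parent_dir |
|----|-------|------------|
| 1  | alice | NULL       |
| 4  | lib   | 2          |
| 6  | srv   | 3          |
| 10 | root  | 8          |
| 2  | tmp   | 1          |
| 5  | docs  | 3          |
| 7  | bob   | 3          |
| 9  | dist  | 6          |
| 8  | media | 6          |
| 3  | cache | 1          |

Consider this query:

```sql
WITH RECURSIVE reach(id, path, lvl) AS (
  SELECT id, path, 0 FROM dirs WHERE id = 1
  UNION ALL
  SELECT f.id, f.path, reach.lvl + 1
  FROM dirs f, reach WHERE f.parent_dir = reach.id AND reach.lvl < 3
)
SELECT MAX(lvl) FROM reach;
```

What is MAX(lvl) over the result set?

3

Base: id=1 (alice) at lvl 0.
Iteration 1: rows with parent_dir in {1} -> tmp (id 2, lvl 1), cache (id 3, lvl 1).
Iteration 2: rows with parent_dir in {2,3} -> lib (id 4, lvl 2), docs (id 5, lvl 2), srv (id 6, lvl 2), bob (id 7, lvl 2).
Iteration 3: rows with parent_dir in {4,5,6,7} -> media (id 8, lvl 3), dist (id 9, lvl 3).
Iteration 4: lvl < 3 fails for all current rows; recursion stops.
lvl values: 0, 1, 1, 2, 2, 2, 2, 3, 3; the maximum is 3.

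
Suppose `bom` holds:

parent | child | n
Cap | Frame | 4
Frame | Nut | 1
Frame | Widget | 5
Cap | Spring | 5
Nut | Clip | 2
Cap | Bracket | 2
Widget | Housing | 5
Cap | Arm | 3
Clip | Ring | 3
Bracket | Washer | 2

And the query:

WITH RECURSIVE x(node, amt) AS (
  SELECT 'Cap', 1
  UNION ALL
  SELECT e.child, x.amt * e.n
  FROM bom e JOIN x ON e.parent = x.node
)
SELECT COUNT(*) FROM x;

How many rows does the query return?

Base: (Cap, amt=1).
Iteration 1: components of {Cap} -> Arm = 1*3 = 3, Bracket = 1*2 = 2, Frame = 1*4 = 4, Spring = 1*5 = 5.
Iteration 2: components of {Arm,Bracket,Frame,Spring} -> Nut = 4*1 = 4, Washer = 2*2 = 4, Widget = 4*5 = 20.
Iteration 3: components of {Nut,Washer,Widget} -> Clip = 4*2 = 8, Housing = 20*5 = 100.
Iteration 4: components of {Clip,Housing} -> Ring = 8*3 = 24.
Iteration 5: no further components; recursion stops.
Total rows emitted: 11.

11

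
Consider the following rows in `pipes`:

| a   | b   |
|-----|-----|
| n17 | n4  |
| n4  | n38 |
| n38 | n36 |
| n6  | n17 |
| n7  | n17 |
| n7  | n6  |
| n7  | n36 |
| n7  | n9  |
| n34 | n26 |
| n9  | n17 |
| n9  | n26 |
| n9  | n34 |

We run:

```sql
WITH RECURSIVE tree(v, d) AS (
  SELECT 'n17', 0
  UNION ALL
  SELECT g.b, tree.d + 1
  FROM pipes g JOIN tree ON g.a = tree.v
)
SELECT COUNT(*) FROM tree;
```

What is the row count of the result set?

4

Base: (n17, d=0).
Iteration 1: edges from {n17} -> (n4, d=1).
Iteration 2: edges from {n4} -> (n38, d=2).
Iteration 3: edges from {n38} -> (n36, d=3).
Iteration 4: no outgoing edges from {n36}; recursion stops.
Total rows emitted: 4.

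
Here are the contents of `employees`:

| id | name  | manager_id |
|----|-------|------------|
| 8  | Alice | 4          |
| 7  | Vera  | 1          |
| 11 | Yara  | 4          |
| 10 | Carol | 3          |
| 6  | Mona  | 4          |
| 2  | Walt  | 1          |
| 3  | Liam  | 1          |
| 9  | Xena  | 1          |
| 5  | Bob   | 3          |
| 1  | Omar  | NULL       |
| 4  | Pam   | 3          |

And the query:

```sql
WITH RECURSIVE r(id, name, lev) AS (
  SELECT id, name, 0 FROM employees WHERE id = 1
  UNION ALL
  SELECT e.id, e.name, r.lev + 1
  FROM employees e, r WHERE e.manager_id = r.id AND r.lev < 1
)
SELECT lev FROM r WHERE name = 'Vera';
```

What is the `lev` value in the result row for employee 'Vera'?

Base: id=1 (Omar) at lev 0.
Iteration 1: rows with manager_id in {1} -> Walt (id 2, lev 1), Liam (id 3, lev 1), Vera (id 7, lev 1), Xena (id 9, lev 1).
Iteration 2: lev < 1 fails for all current rows; recursion stops.

1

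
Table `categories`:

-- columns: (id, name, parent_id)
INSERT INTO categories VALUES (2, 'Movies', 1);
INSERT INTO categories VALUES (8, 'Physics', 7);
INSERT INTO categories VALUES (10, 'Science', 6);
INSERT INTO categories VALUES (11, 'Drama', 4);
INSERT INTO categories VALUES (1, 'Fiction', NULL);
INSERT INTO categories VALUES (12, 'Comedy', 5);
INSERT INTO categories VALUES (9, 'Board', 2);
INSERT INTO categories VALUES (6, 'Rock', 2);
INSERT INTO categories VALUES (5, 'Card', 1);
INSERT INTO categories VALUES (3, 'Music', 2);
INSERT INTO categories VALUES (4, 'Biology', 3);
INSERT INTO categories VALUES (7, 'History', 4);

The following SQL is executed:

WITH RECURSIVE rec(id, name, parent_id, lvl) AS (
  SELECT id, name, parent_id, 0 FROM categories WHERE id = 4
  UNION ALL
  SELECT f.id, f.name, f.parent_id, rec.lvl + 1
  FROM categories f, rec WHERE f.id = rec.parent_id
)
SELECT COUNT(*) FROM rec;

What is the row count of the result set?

Base: id=4 (Biology), parent_id=3, lvl 0.
Iteration 1: join on id=3 -> Music (id 3, parent_id=2, lvl 1).
Iteration 2: join on id=2 -> Movies (id 2, parent_id=1, lvl 2).
Iteration 3: join on id=1 -> Fiction (id 1, parent_id=NULL, lvl 3).
Iteration 4: parent_id is NULL; no match; recursion stops.
Total rows emitted: 4.

4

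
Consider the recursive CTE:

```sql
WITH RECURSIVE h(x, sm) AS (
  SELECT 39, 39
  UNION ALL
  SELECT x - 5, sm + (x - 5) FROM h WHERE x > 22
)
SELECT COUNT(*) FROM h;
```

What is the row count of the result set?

Base: x=39, sm=39.
Iteration 1: 39 > 22 holds -> x = 39 - 5 = 34, sm = 39 + 34 = 73.
Iteration 2: 34 > 22 holds -> x = 34 - 5 = 29, sm = 73 + 29 = 102.
Iteration 3: 29 > 22 holds -> x = 29 - 5 = 24, sm = 102 + 24 = 126.
Iteration 4: 24 > 22 holds -> x = 24 - 5 = 19, sm = 126 + 19 = 145.
Iteration 5: 19 > 22 fails; recursion stops.
Total rows emitted: 5.

5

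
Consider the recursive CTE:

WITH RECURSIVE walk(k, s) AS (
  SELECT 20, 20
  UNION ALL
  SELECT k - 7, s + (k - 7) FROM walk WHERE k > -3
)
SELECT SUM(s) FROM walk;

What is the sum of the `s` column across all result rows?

Base: k=20, s=20.
Iteration 1: 20 > -3 holds -> k = 20 - 7 = 13, s = 20 + 13 = 33.
Iteration 2: 13 > -3 holds -> k = 13 - 7 = 6, s = 33 + 6 = 39.
Iteration 3: 6 > -3 holds -> k = 6 - 7 = -1, s = 39 + -1 = 38.
Iteration 4: -1 > -3 holds -> k = -1 - 7 = -8, s = 38 + -8 = 30.
Iteration 5: -8 > -3 fails; recursion stops.
SUM(s) = 20 + 33 + 39 + 38 + 30 = 160.

160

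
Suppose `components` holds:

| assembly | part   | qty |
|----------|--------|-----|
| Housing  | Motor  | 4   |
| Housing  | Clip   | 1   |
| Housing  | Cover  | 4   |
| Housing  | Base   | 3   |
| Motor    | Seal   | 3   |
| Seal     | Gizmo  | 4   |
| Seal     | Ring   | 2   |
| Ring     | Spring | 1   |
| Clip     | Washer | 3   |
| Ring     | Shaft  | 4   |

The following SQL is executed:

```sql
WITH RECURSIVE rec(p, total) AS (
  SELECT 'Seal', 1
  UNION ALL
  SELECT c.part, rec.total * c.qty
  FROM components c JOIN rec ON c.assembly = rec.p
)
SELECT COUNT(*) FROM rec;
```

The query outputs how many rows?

5

Base: (Seal, total=1).
Iteration 1: components of {Seal} -> Gizmo = 1*4 = 4, Ring = 1*2 = 2.
Iteration 2: components of {Gizmo,Ring} -> Shaft = 2*4 = 8, Spring = 2*1 = 2.
Iteration 3: no further components; recursion stops.
Total rows emitted: 5.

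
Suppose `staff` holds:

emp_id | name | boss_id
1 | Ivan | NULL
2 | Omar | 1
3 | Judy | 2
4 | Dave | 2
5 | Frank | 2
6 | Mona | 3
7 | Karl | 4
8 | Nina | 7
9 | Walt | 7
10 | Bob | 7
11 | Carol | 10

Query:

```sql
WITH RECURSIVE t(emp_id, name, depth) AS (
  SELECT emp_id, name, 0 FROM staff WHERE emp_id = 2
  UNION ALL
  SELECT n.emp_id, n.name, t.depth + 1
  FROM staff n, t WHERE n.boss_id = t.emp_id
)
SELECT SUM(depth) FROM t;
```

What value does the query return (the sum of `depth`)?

20

Base: emp_id=2 (Omar) at depth 0.
Iteration 1: rows with boss_id in {2} -> Judy (id 3, depth 1), Dave (id 4, depth 1), Frank (id 5, depth 1).
Iteration 2: rows with boss_id in {3,4,5} -> Mona (id 6, depth 2), Karl (id 7, depth 2).
Iteration 3: rows with boss_id in {6,7} -> Nina (id 8, depth 3), Walt (id 9, depth 3), Bob (id 10, depth 3).
Iteration 4: rows with boss_id in {8,9,10} -> Carol (id 11, depth 4).
Iteration 5: no rows with boss_id in {11}; recursion stops.
SUM(depth) = 0 + 1 + 1 + 1 + 2 + 2 + 3 + 3 + 3 + 4 = 20.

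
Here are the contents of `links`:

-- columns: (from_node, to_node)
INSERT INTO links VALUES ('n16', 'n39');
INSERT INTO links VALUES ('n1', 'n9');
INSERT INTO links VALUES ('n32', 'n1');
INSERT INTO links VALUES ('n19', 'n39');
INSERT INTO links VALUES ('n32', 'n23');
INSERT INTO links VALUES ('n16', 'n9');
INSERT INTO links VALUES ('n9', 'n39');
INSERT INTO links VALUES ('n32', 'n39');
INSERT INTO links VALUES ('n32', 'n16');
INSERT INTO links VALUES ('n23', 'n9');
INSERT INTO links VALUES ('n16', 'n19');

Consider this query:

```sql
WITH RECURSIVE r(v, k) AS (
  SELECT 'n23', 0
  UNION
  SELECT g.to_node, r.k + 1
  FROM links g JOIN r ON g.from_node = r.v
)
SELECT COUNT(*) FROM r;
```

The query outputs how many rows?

Base: (n23, k=0).
Iteration 1: edges from {n23} -> (n9, k=1).
Iteration 2: edges from {n9} -> (n39, k=2).
Iteration 3: no outgoing edges from {n39}; recursion stops.
Total rows emitted: 3.

3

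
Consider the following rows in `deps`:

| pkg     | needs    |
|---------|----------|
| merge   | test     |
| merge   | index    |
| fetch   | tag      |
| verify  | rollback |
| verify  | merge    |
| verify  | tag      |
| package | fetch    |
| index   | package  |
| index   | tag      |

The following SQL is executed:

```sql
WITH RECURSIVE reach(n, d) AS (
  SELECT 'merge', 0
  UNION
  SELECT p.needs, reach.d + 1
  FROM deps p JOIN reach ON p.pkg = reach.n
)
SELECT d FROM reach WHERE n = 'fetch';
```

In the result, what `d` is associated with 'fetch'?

3

Base: (merge, d=0).
Iteration 1: edges from {merge} -> (index, d=1), (test, d=1).
Iteration 2: edges from {index,test} -> (package, d=2), (tag, d=2).
Iteration 3: edges from {package,tag} -> (fetch, d=3).
Iteration 4: edges from {fetch} -> (tag, d=4).
Iteration 5: no outgoing edges from {tag}; recursion stops.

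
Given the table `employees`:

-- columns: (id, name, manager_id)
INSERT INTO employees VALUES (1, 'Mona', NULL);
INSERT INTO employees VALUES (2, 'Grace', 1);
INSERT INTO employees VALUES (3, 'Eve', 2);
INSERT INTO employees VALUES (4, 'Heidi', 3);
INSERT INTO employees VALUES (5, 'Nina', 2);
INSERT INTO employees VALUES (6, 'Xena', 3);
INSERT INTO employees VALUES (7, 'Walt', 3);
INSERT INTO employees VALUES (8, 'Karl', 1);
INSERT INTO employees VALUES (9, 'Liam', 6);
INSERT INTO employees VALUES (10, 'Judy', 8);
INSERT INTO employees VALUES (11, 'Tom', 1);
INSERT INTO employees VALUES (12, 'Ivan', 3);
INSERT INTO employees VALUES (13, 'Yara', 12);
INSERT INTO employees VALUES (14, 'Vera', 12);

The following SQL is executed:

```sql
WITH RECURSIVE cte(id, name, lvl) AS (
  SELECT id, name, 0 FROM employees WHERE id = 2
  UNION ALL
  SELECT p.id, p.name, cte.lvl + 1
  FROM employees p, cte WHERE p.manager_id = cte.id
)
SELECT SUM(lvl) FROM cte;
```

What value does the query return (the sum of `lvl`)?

19

Base: id=2 (Grace) at lvl 0.
Iteration 1: rows with manager_id in {2} -> Eve (id 3, lvl 1), Nina (id 5, lvl 1).
Iteration 2: rows with manager_id in {3,5} -> Heidi (id 4, lvl 2), Xena (id 6, lvl 2), Walt (id 7, lvl 2), Ivan (id 12, lvl 2).
Iteration 3: rows with manager_id in {4,6,7,12} -> Liam (id 9, lvl 3), Yara (id 13, lvl 3), Vera (id 14, lvl 3).
Iteration 4: no rows with manager_id in {9,13,14}; recursion stops.
SUM(lvl) = 0 + 1 + 1 + 2 + 2 + 2 + 2 + 3 + 3 + 3 = 19.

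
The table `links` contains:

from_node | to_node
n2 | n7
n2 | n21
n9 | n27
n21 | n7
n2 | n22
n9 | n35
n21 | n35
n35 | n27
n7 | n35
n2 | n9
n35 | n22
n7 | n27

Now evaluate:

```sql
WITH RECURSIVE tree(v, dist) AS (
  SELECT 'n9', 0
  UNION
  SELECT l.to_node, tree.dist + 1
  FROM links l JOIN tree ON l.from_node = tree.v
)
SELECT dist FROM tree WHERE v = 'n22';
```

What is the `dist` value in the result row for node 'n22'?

Base: (n9, dist=0).
Iteration 1: edges from {n9} -> (n27, dist=1), (n35, dist=1).
Iteration 2: edges from {n27,n35} -> (n22, dist=2), (n27, dist=2).
Iteration 3: no outgoing edges from {n22,n27}; recursion stops.

2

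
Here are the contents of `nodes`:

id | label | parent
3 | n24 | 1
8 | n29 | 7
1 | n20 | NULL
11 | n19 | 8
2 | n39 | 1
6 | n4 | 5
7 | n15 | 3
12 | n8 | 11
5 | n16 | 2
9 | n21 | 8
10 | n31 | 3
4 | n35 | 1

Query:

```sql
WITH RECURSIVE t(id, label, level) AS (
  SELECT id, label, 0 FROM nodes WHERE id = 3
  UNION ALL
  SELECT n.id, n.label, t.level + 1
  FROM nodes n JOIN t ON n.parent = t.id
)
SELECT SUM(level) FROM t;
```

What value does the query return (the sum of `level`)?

14

Base: id=3 (n24) at level 0.
Iteration 1: rows with parent in {3} -> n15 (id 7, level 1), n31 (id 10, level 1).
Iteration 2: rows with parent in {7,10} -> n29 (id 8, level 2).
Iteration 3: rows with parent in {8} -> n21 (id 9, level 3), n19 (id 11, level 3).
Iteration 4: rows with parent in {9,11} -> n8 (id 12, level 4).
Iteration 5: no rows with parent in {12}; recursion stops.
SUM(level) = 0 + 1 + 1 + 2 + 3 + 3 + 4 = 14.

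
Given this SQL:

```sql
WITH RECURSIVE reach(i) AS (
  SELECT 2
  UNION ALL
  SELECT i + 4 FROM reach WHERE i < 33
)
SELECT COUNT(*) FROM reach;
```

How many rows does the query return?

9

Base: i=2.
Iteration 1: 2 < 33 holds -> i = 2 + 4 = 6.
Iteration 2: 6 < 33 holds -> i = 6 + 4 = 10.
Iteration 3: 10 < 33 holds -> i = 10 + 4 = 14.
Iteration 4: 14 < 33 holds -> i = 14 + 4 = 18.
Iteration 5: 18 < 33 holds -> i = 18 + 4 = 22.
Iteration 6: 22 < 33 holds -> i = 22 + 4 = 26.
Iteration 7: 26 < 33 holds -> i = 26 + 4 = 30.
Iteration 8: 30 < 33 holds -> i = 30 + 4 = 34.
Iteration 9: 34 < 33 fails; recursion stops.
Total rows emitted: 9.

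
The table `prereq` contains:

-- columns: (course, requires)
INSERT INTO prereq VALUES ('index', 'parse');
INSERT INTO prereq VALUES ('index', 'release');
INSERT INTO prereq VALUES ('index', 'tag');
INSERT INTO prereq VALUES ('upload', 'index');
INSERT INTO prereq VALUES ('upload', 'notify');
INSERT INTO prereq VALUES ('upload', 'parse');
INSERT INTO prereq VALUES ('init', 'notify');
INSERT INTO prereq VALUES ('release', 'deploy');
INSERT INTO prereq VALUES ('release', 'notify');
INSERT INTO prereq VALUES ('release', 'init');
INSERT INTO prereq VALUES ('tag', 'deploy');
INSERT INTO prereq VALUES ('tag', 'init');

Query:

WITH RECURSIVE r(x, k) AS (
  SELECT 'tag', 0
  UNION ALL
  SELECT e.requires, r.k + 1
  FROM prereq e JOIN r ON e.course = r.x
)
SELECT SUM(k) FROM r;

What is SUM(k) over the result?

4

Base: (tag, k=0).
Iteration 1: edges from {tag} -> (deploy, k=1), (init, k=1).
Iteration 2: edges from {deploy,init} -> (notify, k=2).
Iteration 3: no outgoing edges from {notify}; recursion stops.
SUM(k) = 0 + 1 + 1 + 2 = 4.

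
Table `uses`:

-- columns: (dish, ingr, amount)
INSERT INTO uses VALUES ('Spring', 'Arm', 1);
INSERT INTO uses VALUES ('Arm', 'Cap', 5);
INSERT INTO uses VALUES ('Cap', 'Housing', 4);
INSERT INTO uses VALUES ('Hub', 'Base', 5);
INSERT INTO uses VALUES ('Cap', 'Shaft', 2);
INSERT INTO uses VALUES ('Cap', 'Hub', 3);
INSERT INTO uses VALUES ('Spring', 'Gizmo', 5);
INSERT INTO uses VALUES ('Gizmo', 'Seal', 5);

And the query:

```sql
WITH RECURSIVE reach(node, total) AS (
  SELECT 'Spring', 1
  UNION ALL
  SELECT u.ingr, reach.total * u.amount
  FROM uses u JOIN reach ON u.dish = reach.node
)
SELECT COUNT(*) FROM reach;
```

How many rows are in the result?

Base: (Spring, total=1).
Iteration 1: components of {Spring} -> Arm = 1*1 = 1, Gizmo = 1*5 = 5.
Iteration 2: components of {Arm,Gizmo} -> Cap = 1*5 = 5, Seal = 5*5 = 25.
Iteration 3: components of {Cap,Seal} -> Housing = 5*4 = 20, Hub = 5*3 = 15, Shaft = 5*2 = 10.
Iteration 4: components of {Housing,Hub,Shaft} -> Base = 15*5 = 75.
Iteration 5: no further components; recursion stops.
Total rows emitted: 9.

9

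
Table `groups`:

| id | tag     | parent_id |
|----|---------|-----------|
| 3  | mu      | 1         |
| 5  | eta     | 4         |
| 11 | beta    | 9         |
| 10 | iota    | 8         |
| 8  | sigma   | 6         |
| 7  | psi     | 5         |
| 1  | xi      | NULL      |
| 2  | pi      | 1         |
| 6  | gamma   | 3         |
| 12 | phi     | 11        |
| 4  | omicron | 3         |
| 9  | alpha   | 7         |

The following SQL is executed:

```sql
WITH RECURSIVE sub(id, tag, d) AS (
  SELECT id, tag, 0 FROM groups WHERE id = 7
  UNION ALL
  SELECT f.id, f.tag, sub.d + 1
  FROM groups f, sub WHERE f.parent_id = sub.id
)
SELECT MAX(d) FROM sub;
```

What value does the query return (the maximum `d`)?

3

Base: id=7 (psi) at d 0.
Iteration 1: rows with parent_id in {7} -> alpha (id 9, d 1).
Iteration 2: rows with parent_id in {9} -> beta (id 11, d 2).
Iteration 3: rows with parent_id in {11} -> phi (id 12, d 3).
Iteration 4: no rows with parent_id in {12}; recursion stops.
d values: 0, 1, 2, 3; the maximum is 3.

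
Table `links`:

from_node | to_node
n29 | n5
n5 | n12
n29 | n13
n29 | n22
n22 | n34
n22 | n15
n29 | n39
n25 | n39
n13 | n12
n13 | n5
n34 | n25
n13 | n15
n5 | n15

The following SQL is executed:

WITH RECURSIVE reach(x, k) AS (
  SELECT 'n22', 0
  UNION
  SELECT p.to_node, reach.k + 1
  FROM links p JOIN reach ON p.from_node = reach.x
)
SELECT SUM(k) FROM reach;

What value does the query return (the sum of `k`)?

7

Base: (n22, k=0).
Iteration 1: edges from {n22} -> (n15, k=1), (n34, k=1).
Iteration 2: edges from {n15,n34} -> (n25, k=2).
Iteration 3: edges from {n25} -> (n39, k=3).
Iteration 4: no outgoing edges from {n39}; recursion stops.
SUM(k) = 0 + 1 + 1 + 2 + 3 = 7.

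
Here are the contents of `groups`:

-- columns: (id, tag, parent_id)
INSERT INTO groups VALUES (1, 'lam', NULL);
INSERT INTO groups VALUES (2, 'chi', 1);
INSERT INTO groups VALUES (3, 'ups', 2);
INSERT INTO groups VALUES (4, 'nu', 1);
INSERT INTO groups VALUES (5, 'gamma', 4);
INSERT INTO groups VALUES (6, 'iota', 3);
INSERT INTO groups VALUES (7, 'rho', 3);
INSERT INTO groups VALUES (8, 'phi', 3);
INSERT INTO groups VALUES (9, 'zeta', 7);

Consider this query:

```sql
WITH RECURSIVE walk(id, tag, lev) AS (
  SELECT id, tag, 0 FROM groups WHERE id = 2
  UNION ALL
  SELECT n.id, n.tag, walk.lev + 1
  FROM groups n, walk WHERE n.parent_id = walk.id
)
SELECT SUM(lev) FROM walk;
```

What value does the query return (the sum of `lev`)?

Base: id=2 (chi) at lev 0.
Iteration 1: rows with parent_id in {2} -> ups (id 3, lev 1).
Iteration 2: rows with parent_id in {3} -> iota (id 6, lev 2), rho (id 7, lev 2), phi (id 8, lev 2).
Iteration 3: rows with parent_id in {6,7,8} -> zeta (id 9, lev 3).
Iteration 4: no rows with parent_id in {9}; recursion stops.
SUM(lev) = 0 + 1 + 2 + 2 + 2 + 3 = 10.

10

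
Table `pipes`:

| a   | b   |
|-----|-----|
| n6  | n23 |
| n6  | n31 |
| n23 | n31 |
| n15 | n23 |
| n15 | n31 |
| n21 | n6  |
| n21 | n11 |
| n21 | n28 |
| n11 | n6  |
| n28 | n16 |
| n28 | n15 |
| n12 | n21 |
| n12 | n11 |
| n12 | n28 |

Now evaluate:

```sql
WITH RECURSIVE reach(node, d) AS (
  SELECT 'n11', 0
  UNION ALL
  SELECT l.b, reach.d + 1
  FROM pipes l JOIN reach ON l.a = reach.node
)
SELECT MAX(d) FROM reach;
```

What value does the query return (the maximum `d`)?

Base: (n11, d=0).
Iteration 1: edges from {n11} -> (n6, d=1).
Iteration 2: edges from {n6} -> (n23, d=2), (n31, d=2).
Iteration 3: edges from {n23,n31} -> (n31, d=3).
Iteration 4: no outgoing edges from {n31}; recursion stops.
d values: 0, 1, 2, 2, 3; the maximum is 3.

3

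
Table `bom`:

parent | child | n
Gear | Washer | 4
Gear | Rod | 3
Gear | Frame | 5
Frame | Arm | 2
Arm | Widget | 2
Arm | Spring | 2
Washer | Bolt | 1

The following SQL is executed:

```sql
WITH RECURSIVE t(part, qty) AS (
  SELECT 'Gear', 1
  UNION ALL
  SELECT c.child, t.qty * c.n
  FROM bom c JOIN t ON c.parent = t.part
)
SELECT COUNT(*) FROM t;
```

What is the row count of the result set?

Base: (Gear, qty=1).
Iteration 1: components of {Gear} -> Frame = 1*5 = 5, Rod = 1*3 = 3, Washer = 1*4 = 4.
Iteration 2: components of {Frame,Rod,Washer} -> Arm = 5*2 = 10, Bolt = 4*1 = 4.
Iteration 3: components of {Arm,Bolt} -> Spring = 10*2 = 20, Widget = 10*2 = 20.
Iteration 4: no further components; recursion stops.
Total rows emitted: 8.

8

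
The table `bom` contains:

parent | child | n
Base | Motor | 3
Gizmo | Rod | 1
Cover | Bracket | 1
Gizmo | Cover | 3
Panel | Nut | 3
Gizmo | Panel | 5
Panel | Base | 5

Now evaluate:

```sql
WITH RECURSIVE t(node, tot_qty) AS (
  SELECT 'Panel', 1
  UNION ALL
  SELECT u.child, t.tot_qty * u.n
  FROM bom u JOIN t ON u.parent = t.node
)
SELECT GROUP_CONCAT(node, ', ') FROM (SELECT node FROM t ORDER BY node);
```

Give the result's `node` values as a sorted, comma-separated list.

Base, Motor, Nut, Panel

Base: (Panel, tot_qty=1).
Iteration 1: components of {Panel} -> Base = 1*5 = 5, Nut = 1*3 = 3.
Iteration 2: components of {Base,Nut} -> Motor = 5*3 = 15.
Iteration 3: no further components; recursion stops.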